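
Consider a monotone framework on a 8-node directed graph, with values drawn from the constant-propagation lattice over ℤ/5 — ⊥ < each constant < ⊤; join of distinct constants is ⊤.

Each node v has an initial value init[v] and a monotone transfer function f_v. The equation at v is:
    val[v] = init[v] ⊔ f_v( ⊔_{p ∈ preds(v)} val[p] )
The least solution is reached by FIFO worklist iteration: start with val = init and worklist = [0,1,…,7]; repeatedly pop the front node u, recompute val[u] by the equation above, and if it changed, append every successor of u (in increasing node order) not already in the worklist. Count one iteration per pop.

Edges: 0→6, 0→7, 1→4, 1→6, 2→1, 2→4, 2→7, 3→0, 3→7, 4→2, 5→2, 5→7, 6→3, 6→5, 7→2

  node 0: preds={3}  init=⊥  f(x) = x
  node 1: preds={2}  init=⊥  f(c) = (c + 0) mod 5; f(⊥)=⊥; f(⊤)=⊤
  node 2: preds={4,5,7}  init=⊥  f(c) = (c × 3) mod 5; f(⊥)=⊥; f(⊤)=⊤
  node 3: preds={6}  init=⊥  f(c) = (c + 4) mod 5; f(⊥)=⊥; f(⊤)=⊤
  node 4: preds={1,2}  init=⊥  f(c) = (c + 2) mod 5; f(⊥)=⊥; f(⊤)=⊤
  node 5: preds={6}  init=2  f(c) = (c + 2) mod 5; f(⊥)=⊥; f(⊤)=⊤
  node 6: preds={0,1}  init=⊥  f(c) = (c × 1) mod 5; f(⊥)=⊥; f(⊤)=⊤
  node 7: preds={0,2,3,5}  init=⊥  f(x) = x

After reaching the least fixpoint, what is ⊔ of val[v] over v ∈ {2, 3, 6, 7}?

Iteration log — 28 steps:
  step 1. node 0  ⊔preds=⊥  new=⊥  stable
  step 2. node 1  ⊔preds=⊥  new=⊥  stable
  step 3. node 2  ⊔preds=2  new=1  old=⊥  +wl: 1
  step 4. node 3  ⊔preds=⊥  new=⊥  stable
  step 5. node 4  ⊔preds=1  new=3  old=⊥  +wl: 2
  step 6. node 5  ⊔preds=⊥  new=2  stable
  step 7. node 6  ⊔preds=⊥  new=⊥  stable
  step 8. node 7  ⊔preds=⊤  new=⊤  old=⊥  +wl: 
  step 9. node 1  ⊔preds=1  new=1  old=⊥  +wl: 4,6
  step 10. node 2  ⊔preds=⊤  new=⊤  old=1  +wl: 1,7
  step 11. node 4  ⊔preds=⊤  new=⊤  old=3  +wl: 2
  step 12. node 6  ⊔preds=1  new=1  old=⊥  +wl: 3,5
  step 13. node 1  ⊔preds=⊤  new=⊤  old=1  +wl: 4,6
  step 14. node 7  ⊔preds=⊤  new=⊤  stable
  step 15. node 2  ⊔preds=⊤  new=⊤  stable
  step 16. node 3  ⊔preds=1  new=0  old=⊥  +wl: 0,7
  step 17. node 5  ⊔preds=1  new=⊤  old=2  +wl: 2
  step 18. node 4  ⊔preds=⊤  new=⊤  stable
  step 19. node 6  ⊔preds=⊤  new=⊤  old=1  +wl: 3,5
  step 20. node 0  ⊔preds=0  new=0  old=⊥  +wl: 6
  step 21. node 7  ⊔preds=⊤  new=⊤  stable
  step 22. node 2  ⊔preds=⊤  new=⊤  stable
  step 23. node 3  ⊔preds=⊤  new=⊤  old=0  +wl: 0,7
  step 24. node 5  ⊔preds=⊤  new=⊤  stable
  step 25. node 6  ⊔preds=⊤  new=⊤  stable
  step 26. node 0  ⊔preds=⊤  new=⊤  old=0  +wl: 6
  step 27. node 7  ⊔preds=⊤  new=⊤  stable
  step 28. node 6  ⊔preds=⊤  new=⊤  stable

Least fixpoint reached:
  node 0: ⊤
  node 1: ⊤
  node 2: ⊤
  node 3: ⊤
  node 4: ⊤
  node 5: ⊤
  node 6: ⊤
  node 7: ⊤

⊤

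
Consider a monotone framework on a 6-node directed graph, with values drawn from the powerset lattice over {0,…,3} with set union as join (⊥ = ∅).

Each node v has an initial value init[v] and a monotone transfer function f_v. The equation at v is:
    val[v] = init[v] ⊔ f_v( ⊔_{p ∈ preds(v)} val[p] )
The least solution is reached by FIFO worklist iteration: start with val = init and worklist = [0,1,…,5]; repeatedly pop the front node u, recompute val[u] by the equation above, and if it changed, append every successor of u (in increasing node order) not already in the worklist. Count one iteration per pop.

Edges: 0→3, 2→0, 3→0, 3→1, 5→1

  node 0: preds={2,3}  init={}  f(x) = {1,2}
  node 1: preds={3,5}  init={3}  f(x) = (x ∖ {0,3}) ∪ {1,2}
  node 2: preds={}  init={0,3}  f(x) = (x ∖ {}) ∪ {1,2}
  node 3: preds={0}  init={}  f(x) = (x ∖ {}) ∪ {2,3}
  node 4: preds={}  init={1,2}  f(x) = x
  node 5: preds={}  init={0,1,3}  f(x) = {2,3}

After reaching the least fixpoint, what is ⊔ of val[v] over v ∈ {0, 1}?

{1,2,3}

Iteration log — 8 steps:
  step 1. node 0  ⊔preds={0,3}  new={1,2}  old={}  +wl: 
  step 2. node 1  ⊔preds={0,1,3}  new={1,2,3}  old={3}  +wl: 
  step 3. node 2  ⊔preds={}  new={0,1,2,3}  old={0,3}  +wl: 0
  step 4. node 3  ⊔preds={1,2}  new={1,2,3}  old={}  +wl: 1
  step 5. node 4  ⊔preds={}  new={1,2}  stable
  step 6. node 5  ⊔preds={}  new={0,1,2,3}  old={0,1,3}  +wl: 
  step 7. node 0  ⊔preds={0,1,2,3}  new={1,2}  stable
  step 8. node 1  ⊔preds={0,1,2,3}  new={1,2,3}  stable

Least fixpoint reached:
  node 0: {1,2}
  node 1: {1,2,3}
  node 2: {0,1,2,3}
  node 3: {1,2,3}
  node 4: {1,2}
  node 5: {0,1,2,3}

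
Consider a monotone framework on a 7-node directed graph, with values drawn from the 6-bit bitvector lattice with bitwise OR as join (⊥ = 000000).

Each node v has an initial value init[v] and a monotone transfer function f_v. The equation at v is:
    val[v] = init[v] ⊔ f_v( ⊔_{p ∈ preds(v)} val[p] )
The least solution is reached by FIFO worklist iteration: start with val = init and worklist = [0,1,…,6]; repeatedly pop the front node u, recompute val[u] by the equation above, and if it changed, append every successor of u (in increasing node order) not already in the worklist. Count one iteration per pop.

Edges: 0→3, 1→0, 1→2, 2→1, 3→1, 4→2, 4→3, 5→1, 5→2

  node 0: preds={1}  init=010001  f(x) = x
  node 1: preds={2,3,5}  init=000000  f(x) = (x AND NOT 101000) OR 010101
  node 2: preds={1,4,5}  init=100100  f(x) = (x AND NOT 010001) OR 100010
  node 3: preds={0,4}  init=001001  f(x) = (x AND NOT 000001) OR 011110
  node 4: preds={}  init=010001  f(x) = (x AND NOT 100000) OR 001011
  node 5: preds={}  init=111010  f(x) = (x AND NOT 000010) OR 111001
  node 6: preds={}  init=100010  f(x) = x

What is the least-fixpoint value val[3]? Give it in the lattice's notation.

Worklist (11 pops):
  #1 pop 0: in=000000 → 010001 (no change)
  #2 pop 1: in=111111 → 010111 (was 000000); enqueue [0]
  #3 pop 2: in=111111 → 101110 (was 100100); enqueue [1]
  #4 pop 3: in=010001 → 011111 (was 001001); enqueue []
  #5 pop 4: in=000000 → 011011 (was 010001); enqueue [2,3]
  #6 pop 5: in=000000 → 111011 (was 111010); enqueue []
  #7 pop 6: in=000000 → 100010 (no change)
  #8 pop 0: in=010111 → 010111 (was 010001); enqueue []
  #9 pop 1: in=111111 → 010111 (no change)
  #10 pop 2: in=111111 → 101110 (no change)
  #11 pop 3: in=011111 → 011111 (no change)

Fixpoint:
  val[0] = 010111
  val[1] = 010111
  val[2] = 101110
  val[3] = 011111
  val[4] = 011011
  val[5] = 111011
  val[6] = 100010

011111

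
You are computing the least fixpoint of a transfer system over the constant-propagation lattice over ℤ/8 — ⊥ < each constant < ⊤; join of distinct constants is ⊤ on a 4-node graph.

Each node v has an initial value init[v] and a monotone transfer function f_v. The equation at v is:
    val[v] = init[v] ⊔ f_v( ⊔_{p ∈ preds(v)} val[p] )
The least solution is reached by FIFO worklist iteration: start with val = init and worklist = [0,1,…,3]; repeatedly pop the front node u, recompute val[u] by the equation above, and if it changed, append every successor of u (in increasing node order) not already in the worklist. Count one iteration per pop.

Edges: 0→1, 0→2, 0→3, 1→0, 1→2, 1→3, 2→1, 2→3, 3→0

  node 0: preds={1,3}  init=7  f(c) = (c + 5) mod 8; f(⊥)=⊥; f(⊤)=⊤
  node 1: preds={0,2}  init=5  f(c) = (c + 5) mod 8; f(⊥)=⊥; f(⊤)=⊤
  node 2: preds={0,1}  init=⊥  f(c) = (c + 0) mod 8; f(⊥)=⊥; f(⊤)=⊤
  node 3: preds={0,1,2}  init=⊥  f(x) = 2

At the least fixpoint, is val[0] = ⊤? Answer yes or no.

yes

Iteration log — 6 steps:
  step 1. node 0  ⊔preds=5  new=⊤  old=7  +wl: 
  step 2. node 1  ⊔preds=⊤  new=⊤  old=5  +wl: 0
  step 3. node 2  ⊔preds=⊤  new=⊤  old=⊥  +wl: 1
  step 4. node 3  ⊔preds=⊤  new=2  old=⊥  +wl: 
  step 5. node 0  ⊔preds=⊤  new=⊤  stable
  step 6. node 1  ⊔preds=⊤  new=⊤  stable

Least fixpoint reached:
  node 0: ⊤
  node 1: ⊤
  node 2: ⊤
  node 3: 2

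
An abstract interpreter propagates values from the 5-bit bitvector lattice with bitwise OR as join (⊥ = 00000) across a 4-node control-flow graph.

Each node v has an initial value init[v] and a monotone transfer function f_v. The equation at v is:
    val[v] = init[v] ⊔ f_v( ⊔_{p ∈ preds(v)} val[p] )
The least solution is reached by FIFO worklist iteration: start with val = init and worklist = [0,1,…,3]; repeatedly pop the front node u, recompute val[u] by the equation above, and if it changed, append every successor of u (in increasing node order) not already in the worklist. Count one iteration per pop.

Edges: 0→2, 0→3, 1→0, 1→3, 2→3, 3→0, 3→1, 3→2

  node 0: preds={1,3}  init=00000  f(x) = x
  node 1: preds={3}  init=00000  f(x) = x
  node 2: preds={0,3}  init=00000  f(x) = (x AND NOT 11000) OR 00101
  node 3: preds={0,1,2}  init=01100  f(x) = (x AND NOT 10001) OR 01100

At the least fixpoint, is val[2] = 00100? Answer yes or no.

Trace (5 dequeues):
  [1] u=0 | in 01100 | out 01100 | prev 00000 | push {}
  [2] u=1 | in 01100 | out 01100 | prev 00000 | push {0}
  [3] u=2 | in 01100 | out 00101 | prev 00000 | push {}
  [4] u=3 | in 01101 | out 01100 | ==
  [5] u=0 | in 01100 | out 01100 | ==

Converged values:
  [0] 01100
  [1] 01100
  [2] 00101
  [3] 01100

no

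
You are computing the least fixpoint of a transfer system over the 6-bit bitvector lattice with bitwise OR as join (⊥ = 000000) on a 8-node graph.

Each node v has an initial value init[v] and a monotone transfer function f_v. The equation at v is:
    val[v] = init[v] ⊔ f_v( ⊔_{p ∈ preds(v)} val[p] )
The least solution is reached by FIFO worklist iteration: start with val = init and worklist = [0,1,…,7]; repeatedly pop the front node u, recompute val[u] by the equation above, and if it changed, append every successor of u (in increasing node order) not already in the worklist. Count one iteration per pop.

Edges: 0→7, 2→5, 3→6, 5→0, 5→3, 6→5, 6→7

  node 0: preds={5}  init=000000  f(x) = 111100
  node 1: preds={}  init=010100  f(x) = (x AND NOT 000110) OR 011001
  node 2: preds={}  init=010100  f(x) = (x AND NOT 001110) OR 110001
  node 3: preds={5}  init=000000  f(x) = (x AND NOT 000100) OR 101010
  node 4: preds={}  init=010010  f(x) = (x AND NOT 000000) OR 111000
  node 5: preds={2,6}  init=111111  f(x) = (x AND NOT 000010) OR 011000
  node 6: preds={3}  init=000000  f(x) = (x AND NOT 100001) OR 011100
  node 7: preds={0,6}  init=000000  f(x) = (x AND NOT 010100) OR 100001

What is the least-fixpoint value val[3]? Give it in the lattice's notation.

111011

Worklist (9 pops):
  #1 pop 0: in=111111 → 111100 (was 000000); enqueue []
  #2 pop 1: in=000000 → 011101 (was 010100); enqueue []
  #3 pop 2: in=000000 → 110101 (was 010100); enqueue []
  #4 pop 3: in=111111 → 111011 (was 000000); enqueue []
  #5 pop 4: in=000000 → 111010 (was 010010); enqueue []
  #6 pop 5: in=110101 → 111111 (no change)
  #7 pop 6: in=111011 → 011110 (was 000000); enqueue [5]
  #8 pop 7: in=111110 → 101011 (was 000000); enqueue []
  #9 pop 5: in=111111 → 111111 (no change)

Fixpoint:
  val[0] = 111100
  val[1] = 011101
  val[2] = 110101
  val[3] = 111011
  val[4] = 111010
  val[5] = 111111
  val[6] = 011110
  val[7] = 101011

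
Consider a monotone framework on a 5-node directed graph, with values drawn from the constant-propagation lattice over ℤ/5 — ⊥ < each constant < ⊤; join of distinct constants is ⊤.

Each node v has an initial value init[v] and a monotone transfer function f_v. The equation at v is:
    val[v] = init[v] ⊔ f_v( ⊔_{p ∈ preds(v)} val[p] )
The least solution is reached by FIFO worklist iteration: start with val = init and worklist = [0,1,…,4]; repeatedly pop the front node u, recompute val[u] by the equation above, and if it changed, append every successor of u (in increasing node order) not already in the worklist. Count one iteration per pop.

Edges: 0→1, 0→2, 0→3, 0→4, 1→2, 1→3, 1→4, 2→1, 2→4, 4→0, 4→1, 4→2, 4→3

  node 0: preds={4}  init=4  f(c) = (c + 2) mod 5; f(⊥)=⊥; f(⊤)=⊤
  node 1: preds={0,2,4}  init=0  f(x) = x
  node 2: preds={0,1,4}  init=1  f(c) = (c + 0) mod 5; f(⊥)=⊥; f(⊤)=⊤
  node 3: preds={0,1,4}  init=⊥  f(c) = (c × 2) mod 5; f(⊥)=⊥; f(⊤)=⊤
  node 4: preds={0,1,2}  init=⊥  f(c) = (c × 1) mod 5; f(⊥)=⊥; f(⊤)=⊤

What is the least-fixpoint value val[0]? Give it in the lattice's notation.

⊤

Worklist (11 pops):
  #1 pop 0: in=⊥ → 4 (no change)
  #2 pop 1: in=⊤ → ⊤ (was 0); enqueue []
  #3 pop 2: in=⊤ → ⊤ (was 1); enqueue [1]
  #4 pop 3: in=⊤ → ⊤ (was ⊥); enqueue []
  #5 pop 4: in=⊤ → ⊤ (was ⊥); enqueue [0,2,3]
  #6 pop 1: in=⊤ → ⊤ (no change)
  #7 pop 0: in=⊤ → ⊤ (was 4); enqueue [1,4]
  #8 pop 2: in=⊤ → ⊤ (no change)
  #9 pop 3: in=⊤ → ⊤ (no change)
  #10 pop 1: in=⊤ → ⊤ (no change)
  #11 pop 4: in=⊤ → ⊤ (no change)

Fixpoint:
  val[0] = ⊤
  val[1] = ⊤
  val[2] = ⊤
  val[3] = ⊤
  val[4] = ⊤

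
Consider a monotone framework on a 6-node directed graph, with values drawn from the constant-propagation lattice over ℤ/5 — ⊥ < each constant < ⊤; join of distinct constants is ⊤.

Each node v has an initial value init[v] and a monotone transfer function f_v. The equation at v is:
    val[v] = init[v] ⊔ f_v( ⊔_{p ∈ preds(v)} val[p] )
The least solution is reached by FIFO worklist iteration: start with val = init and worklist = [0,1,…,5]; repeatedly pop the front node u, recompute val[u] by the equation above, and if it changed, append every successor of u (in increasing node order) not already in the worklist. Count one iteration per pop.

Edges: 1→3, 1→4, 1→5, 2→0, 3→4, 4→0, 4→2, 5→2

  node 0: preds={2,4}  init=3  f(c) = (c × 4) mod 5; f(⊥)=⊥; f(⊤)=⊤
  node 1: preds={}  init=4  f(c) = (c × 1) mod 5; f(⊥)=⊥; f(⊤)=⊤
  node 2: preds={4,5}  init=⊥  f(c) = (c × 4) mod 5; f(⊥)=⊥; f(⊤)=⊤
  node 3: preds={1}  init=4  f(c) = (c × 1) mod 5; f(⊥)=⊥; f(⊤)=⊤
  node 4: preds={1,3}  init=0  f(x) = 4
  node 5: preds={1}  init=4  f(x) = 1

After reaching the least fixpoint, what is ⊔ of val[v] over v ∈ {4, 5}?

Worklist (8 pops):
  #1 pop 0: in=0 → ⊤ (was 3); enqueue []
  #2 pop 1: in=⊥ → 4 (no change)
  #3 pop 2: in=⊤ → ⊤ (was ⊥); enqueue [0]
  #4 pop 3: in=4 → 4 (no change)
  #5 pop 4: in=4 → ⊤ (was 0); enqueue [2]
  #6 pop 5: in=4 → ⊤ (was 4); enqueue []
  #7 pop 0: in=⊤ → ⊤ (no change)
  #8 pop 2: in=⊤ → ⊤ (no change)

Fixpoint:
  val[0] = ⊤
  val[1] = 4
  val[2] = ⊤
  val[3] = 4
  val[4] = ⊤
  val[5] = ⊤

⊤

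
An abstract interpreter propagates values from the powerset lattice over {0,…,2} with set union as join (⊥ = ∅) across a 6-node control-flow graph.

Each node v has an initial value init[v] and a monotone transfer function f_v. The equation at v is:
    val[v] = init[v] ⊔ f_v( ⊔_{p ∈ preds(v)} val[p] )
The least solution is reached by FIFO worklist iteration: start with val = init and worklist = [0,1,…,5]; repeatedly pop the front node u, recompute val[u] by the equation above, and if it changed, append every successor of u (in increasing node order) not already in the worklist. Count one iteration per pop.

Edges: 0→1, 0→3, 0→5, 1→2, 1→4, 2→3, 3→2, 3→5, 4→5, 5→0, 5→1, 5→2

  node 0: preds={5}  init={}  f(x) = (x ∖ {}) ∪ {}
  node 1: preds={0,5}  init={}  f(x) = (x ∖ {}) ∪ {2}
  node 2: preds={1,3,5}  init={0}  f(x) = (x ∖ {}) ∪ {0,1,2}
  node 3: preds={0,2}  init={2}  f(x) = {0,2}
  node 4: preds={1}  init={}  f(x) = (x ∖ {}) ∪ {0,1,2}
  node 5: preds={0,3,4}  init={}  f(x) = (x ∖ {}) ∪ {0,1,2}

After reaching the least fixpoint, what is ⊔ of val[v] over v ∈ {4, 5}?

Iteration log — 13 steps:
  step 1. node 0  ⊔preds={}  new={}  stable
  step 2. node 1  ⊔preds={}  new={2}  old={}  +wl: 
  step 3. node 2  ⊔preds={2}  new={0,1,2}  old={0}  +wl: 
  step 4. node 3  ⊔preds={0,1,2}  new={0,2}  old={2}  +wl: 2
  step 5. node 4  ⊔preds={2}  new={0,1,2}  old={}  +wl: 
  step 6. node 5  ⊔preds={0,1,2}  new={0,1,2}  old={}  +wl: 0,1
  step 7. node 2  ⊔preds={0,1,2}  new={0,1,2}  stable
  step 8. node 0  ⊔preds={0,1,2}  new={0,1,2}  old={}  +wl: 3,5
  step 9. node 1  ⊔preds={0,1,2}  new={0,1,2}  old={2}  +wl: 2,4
  step 10. node 3  ⊔preds={0,1,2}  new={0,2}  stable
  step 11. node 5  ⊔preds={0,1,2}  new={0,1,2}  stable
  step 12. node 2  ⊔preds={0,1,2}  new={0,1,2}  stable
  step 13. node 4  ⊔preds={0,1,2}  new={0,1,2}  stable

Least fixpoint reached:
  node 0: {0,1,2}
  node 1: {0,1,2}
  node 2: {0,1,2}
  node 3: {0,2}
  node 4: {0,1,2}
  node 5: {0,1,2}

{0,1,2}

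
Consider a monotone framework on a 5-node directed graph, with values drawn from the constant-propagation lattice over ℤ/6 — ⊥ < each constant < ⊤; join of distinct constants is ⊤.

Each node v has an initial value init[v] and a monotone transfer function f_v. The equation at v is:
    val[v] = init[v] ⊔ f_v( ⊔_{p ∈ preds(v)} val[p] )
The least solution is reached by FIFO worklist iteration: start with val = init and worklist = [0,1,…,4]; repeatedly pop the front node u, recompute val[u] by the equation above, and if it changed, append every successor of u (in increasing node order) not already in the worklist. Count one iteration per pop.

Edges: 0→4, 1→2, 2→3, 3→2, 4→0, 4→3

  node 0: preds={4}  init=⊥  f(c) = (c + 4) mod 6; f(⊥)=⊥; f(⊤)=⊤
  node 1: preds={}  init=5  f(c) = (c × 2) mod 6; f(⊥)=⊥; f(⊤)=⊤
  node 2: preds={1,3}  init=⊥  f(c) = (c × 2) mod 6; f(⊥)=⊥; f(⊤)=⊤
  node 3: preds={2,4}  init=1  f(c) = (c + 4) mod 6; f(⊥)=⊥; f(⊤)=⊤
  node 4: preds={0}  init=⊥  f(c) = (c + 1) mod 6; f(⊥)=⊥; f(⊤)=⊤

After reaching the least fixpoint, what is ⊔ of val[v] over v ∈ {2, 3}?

Iteration log — 6 steps:
  step 1. node 0  ⊔preds=⊥  new=⊥  stable
  step 2. node 1  ⊔preds=⊥  new=5  stable
  step 3. node 2  ⊔preds=⊤  new=⊤  old=⊥  +wl: 
  step 4. node 3  ⊔preds=⊤  new=⊤  old=1  +wl: 2
  step 5. node 4  ⊔preds=⊥  new=⊥  stable
  step 6. node 2  ⊔preds=⊤  new=⊤  stable

Least fixpoint reached:
  node 0: ⊥
  node 1: 5
  node 2: ⊤
  node 3: ⊤
  node 4: ⊥

⊤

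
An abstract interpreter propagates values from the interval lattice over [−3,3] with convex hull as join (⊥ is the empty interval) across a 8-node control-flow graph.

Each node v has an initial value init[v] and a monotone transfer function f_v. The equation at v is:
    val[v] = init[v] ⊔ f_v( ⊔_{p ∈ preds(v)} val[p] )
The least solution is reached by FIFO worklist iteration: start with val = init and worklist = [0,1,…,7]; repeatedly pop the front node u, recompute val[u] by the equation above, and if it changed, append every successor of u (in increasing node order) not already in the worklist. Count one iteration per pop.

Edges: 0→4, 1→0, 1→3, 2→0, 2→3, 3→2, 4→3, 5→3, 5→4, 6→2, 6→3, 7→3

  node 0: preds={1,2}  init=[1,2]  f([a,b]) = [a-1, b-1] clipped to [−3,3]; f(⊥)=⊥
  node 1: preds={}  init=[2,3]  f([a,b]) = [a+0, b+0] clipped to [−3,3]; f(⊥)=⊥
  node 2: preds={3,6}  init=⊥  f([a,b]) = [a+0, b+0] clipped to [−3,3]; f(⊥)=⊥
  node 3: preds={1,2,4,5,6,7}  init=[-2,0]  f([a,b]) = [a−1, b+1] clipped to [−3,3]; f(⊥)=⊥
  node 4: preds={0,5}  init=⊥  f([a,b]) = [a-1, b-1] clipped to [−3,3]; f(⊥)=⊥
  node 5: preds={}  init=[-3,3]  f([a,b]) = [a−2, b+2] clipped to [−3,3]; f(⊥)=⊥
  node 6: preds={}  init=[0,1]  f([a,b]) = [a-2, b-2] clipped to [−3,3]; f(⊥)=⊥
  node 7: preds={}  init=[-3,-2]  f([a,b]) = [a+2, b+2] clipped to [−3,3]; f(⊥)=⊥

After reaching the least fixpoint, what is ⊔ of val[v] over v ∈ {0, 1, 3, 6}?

Trace (13 dequeues):
  [1] u=0 | in [2,3] | out [1,2] | ==
  [2] u=1 | in ⊥ | out [2,3] | ==
  [3] u=2 | in [-2,1] | out [-2,1] | prev ⊥ | push {0}
  [4] u=3 | in [-3,3] | out [-3,3] | prev [-2,0] | push {2}
  [5] u=4 | in [-3,3] | out [-3,2] | prev ⊥ | push {3}
  [6] u=5 | in ⊥ | out [-3,3] | ==
  [7] u=6 | in ⊥ | out [0,1] | ==
  [8] u=7 | in ⊥ | out [-3,-2] | ==
  [9] u=0 | in [-2,3] | out [-3,2] | prev [1,2] | push {4}
  [10] u=2 | in [-3,3] | out [-3,3] | prev [-2,1] | push {0}
  [11] u=3 | in [-3,3] | out [-3,3] | ==
  [12] u=4 | in [-3,3] | out [-3,2] | ==
  [13] u=0 | in [-3,3] | out [-3,2] | ==

Converged values:
  [0] [-3,2]
  [1] [2,3]
  [2] [-3,3]
  [3] [-3,3]
  [4] [-3,2]
  [5] [-3,3]
  [6] [0,1]
  [7] [-3,-2]

[-3,3]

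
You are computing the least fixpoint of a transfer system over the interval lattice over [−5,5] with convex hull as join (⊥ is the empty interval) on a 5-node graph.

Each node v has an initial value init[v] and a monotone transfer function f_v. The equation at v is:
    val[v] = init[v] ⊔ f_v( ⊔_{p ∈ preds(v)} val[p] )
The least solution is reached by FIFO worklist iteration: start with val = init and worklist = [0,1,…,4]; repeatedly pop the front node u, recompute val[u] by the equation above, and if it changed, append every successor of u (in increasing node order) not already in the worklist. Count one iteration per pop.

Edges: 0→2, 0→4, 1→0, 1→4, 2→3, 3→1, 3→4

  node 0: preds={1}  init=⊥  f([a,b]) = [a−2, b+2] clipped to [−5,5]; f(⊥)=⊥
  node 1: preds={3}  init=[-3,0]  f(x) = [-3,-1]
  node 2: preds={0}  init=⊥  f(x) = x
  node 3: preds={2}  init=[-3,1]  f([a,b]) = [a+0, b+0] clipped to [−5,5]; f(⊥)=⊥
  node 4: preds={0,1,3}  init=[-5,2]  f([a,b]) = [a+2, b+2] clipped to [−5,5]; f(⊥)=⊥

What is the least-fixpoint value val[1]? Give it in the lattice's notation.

Iteration log — 6 steps:
  step 1. node 0  ⊔preds=[-3,0]  new=[-5,2]  old=⊥  +wl: 
  step 2. node 1  ⊔preds=[-3,1]  new=[-3,0]  stable
  step 3. node 2  ⊔preds=[-5,2]  new=[-5,2]  old=⊥  +wl: 
  step 4. node 3  ⊔preds=[-5,2]  new=[-5,2]  old=[-3,1]  +wl: 1
  step 5. node 4  ⊔preds=[-5,2]  new=[-5,4]  old=[-5,2]  +wl: 
  step 6. node 1  ⊔preds=[-5,2]  new=[-3,0]  stable

Least fixpoint reached:
  node 0: [-5,2]
  node 1: [-3,0]
  node 2: [-5,2]
  node 3: [-5,2]
  node 4: [-5,4]

[-3,0]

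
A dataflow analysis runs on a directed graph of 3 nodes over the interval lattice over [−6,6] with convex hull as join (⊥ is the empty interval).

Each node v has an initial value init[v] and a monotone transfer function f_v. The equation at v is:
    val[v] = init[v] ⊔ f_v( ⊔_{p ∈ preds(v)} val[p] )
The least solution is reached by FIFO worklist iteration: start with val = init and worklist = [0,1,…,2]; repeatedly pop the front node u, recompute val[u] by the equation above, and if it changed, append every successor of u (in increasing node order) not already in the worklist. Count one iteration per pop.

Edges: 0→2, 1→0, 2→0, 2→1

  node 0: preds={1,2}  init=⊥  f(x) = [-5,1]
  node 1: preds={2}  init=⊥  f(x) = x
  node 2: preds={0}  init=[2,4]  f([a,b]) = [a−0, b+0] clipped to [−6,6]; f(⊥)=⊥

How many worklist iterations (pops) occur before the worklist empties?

6

Iteration log — 6 steps:
  step 1. node 0  ⊔preds=[2,4]  new=[-5,1]  old=⊥  +wl: 
  step 2. node 1  ⊔preds=[2,4]  new=[2,4]  old=⊥  +wl: 0
  step 3. node 2  ⊔preds=[-5,1]  new=[-5,4]  old=[2,4]  +wl: 1
  step 4. node 0  ⊔preds=[-5,4]  new=[-5,1]  stable
  step 5. node 1  ⊔preds=[-5,4]  new=[-5,4]  old=[2,4]  +wl: 0
  step 6. node 0  ⊔preds=[-5,4]  new=[-5,1]  stable

Least fixpoint reached:
  node 0: [-5,1]
  node 1: [-5,4]
  node 2: [-5,4]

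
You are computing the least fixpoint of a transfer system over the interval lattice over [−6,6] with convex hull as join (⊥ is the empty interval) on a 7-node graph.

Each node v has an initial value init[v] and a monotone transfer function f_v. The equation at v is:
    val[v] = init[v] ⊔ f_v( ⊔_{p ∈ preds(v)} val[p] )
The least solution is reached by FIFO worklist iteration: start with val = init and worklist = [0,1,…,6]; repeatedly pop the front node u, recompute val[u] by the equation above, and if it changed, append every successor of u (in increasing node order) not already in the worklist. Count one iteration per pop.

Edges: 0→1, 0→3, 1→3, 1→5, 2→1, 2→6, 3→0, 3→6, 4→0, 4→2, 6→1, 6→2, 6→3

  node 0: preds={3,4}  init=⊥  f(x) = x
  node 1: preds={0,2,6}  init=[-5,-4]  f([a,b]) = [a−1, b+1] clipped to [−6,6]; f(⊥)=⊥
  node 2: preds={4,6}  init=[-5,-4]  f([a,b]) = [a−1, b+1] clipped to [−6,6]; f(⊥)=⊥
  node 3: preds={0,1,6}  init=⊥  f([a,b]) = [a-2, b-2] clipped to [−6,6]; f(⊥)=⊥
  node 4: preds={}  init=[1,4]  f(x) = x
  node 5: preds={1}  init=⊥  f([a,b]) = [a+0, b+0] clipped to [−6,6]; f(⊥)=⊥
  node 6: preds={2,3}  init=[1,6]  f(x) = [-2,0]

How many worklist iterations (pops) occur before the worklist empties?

12

Iteration log — 12 steps:
  step 1. node 0  ⊔preds=[1,4]  new=[1,4]  old=⊥  +wl: 
  step 2. node 1  ⊔preds=[-5,6]  new=[-6,6]  old=[-5,-4]  +wl: 
  step 3. node 2  ⊔preds=[1,6]  new=[-5,6]  old=[-5,-4]  +wl: 1
  step 4. node 3  ⊔preds=[-6,6]  new=[-6,4]  old=⊥  +wl: 0
  step 5. node 4  ⊔preds=⊥  new=[1,4]  stable
  step 6. node 5  ⊔preds=[-6,6]  new=[-6,6]  old=⊥  +wl: 
  step 7. node 6  ⊔preds=[-6,6]  new=[-2,6]  old=[1,6]  +wl: 2,3
  step 8. node 1  ⊔preds=[-5,6]  new=[-6,6]  stable
  step 9. node 0  ⊔preds=[-6,4]  new=[-6,4]  old=[1,4]  +wl: 1
  step 10. node 2  ⊔preds=[-2,6]  new=[-5,6]  stable
  step 11. node 3  ⊔preds=[-6,6]  new=[-6,4]  stable
  step 12. node 1  ⊔preds=[-6,6]  new=[-6,6]  stable

Least fixpoint reached:
  node 0: [-6,4]
  node 1: [-6,6]
  node 2: [-5,6]
  node 3: [-6,4]
  node 4: [1,4]
  node 5: [-6,6]
  node 6: [-2,6]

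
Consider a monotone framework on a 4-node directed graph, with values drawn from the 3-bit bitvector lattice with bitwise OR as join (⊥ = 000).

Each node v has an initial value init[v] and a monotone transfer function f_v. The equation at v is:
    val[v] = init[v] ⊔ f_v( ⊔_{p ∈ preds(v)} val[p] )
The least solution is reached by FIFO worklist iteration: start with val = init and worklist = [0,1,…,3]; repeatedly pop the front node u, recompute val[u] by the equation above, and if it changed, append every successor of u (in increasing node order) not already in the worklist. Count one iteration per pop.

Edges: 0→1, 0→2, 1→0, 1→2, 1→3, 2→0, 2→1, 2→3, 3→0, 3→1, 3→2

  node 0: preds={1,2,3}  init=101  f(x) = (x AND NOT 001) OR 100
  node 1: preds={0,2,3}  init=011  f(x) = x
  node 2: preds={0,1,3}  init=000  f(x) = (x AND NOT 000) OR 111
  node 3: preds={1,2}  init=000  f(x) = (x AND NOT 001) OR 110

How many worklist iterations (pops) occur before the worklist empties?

Worklist (7 pops):
  #1 pop 0: in=011 → 111 (was 101); enqueue []
  #2 pop 1: in=111 → 111 (was 011); enqueue [0]
  #3 pop 2: in=111 → 111 (was 000); enqueue [1]
  #4 pop 3: in=111 → 110 (was 000); enqueue [2]
  #5 pop 0: in=111 → 111 (no change)
  #6 pop 1: in=111 → 111 (no change)
  #7 pop 2: in=111 → 111 (no change)

Fixpoint:
  val[0] = 111
  val[1] = 111
  val[2] = 111
  val[3] = 110

7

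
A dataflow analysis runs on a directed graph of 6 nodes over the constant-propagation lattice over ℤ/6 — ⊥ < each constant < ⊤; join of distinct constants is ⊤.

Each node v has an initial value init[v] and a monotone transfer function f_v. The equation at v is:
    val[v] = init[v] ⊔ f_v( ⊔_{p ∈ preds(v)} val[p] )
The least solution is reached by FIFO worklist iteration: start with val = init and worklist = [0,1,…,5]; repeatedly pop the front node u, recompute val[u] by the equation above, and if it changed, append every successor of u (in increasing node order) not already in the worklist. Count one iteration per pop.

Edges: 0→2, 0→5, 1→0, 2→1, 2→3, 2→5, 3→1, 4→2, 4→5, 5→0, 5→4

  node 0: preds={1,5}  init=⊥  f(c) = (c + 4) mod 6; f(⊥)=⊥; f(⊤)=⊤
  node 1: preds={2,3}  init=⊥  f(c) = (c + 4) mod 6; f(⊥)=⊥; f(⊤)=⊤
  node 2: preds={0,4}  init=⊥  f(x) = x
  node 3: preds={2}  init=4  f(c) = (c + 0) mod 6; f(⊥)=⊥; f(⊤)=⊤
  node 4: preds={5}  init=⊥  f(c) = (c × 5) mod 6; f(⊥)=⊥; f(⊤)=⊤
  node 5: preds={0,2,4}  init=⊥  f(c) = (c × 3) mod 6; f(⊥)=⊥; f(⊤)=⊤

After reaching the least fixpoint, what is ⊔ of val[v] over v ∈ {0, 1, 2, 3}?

⊤

Worklist (22 pops):
  #1 pop 0: in=⊥ → ⊥ (no change)
  #2 pop 1: in=4 → 2 (was ⊥); enqueue [0]
  #3 pop 2: in=⊥ → ⊥ (no change)
  #4 pop 3: in=⊥ → 4 (no change)
  #5 pop 4: in=⊥ → ⊥ (no change)
  #6 pop 5: in=⊥ → ⊥ (no change)
  #7 pop 0: in=2 → 0 (was ⊥); enqueue [2,5]
  #8 pop 2: in=0 → 0 (was ⊥); enqueue [1,3]
  #9 pop 5: in=0 → 0 (was ⊥); enqueue [0,4]
  #10 pop 1: in=⊤ → ⊤ (was 2); enqueue []
  #11 pop 3: in=0 → ⊤ (was 4); enqueue [1]
  #12 pop 0: in=⊤ → ⊤ (was 0); enqueue [2,5]
  #13 pop 4: in=0 → 0 (was ⊥); enqueue []
  #14 pop 1: in=⊤ → ⊤ (no change)
  #15 pop 2: in=⊤ → ⊤ (was 0); enqueue [1,3]
  #16 pop 5: in=⊤ → ⊤ (was 0); enqueue [0,4]
  #17 pop 1: in=⊤ → ⊤ (no change)
  #18 pop 3: in=⊤ → ⊤ (no change)
  #19 pop 0: in=⊤ → ⊤ (no change)
  #20 pop 4: in=⊤ → ⊤ (was 0); enqueue [2,5]
  #21 pop 2: in=⊤ → ⊤ (no change)
  #22 pop 5: in=⊤ → ⊤ (no change)

Fixpoint:
  val[0] = ⊤
  val[1] = ⊤
  val[2] = ⊤
  val[3] = ⊤
  val[4] = ⊤
  val[5] = ⊤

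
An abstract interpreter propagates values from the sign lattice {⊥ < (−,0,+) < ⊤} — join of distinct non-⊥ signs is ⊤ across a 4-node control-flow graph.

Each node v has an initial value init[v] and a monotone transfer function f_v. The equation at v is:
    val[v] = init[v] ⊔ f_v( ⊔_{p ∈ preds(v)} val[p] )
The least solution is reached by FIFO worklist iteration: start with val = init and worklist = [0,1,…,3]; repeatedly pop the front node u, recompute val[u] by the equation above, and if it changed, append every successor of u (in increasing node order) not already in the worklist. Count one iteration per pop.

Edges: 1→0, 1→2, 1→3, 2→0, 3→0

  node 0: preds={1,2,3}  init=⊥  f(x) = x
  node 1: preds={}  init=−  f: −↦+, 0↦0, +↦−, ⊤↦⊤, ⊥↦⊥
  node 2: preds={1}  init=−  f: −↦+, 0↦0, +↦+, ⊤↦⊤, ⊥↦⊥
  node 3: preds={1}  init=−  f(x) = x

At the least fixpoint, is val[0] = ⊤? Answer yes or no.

yes

Iteration log — 5 steps:
  step 1. node 0  ⊔preds=−  new=−  old=⊥  +wl: 
  step 2. node 1  ⊔preds=⊥  new=−  stable
  step 3. node 2  ⊔preds=−  new=⊤  old=−  +wl: 0
  step 4. node 3  ⊔preds=−  new=−  stable
  step 5. node 0  ⊔preds=⊤  new=⊤  old=−  +wl: 

Least fixpoint reached:
  node 0: ⊤
  node 1: −
  node 2: ⊤
  node 3: −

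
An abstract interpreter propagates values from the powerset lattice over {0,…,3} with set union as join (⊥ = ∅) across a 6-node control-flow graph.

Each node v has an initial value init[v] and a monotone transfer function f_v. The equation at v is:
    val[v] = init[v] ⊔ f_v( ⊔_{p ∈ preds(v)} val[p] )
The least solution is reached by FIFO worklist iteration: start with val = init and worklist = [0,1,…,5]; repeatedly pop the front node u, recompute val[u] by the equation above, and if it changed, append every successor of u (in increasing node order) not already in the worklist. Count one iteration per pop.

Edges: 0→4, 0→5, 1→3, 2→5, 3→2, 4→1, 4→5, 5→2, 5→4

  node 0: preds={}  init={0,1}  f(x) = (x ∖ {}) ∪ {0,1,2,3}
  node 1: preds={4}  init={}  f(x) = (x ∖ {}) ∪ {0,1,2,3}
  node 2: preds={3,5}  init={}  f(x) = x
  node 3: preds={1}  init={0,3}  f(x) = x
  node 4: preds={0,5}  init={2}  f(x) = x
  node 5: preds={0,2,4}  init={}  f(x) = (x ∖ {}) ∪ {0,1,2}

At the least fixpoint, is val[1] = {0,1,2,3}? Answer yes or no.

Worklist (10 pops):
  #1 pop 0: in={} → {0,1,2,3} (was {0,1}); enqueue []
  #2 pop 1: in={2} → {0,1,2,3} (was {}); enqueue []
  #3 pop 2: in={0,3} → {0,3} (was {}); enqueue []
  #4 pop 3: in={0,1,2,3} → {0,1,2,3} (was {0,3}); enqueue [2]
  #5 pop 4: in={0,1,2,3} → {0,1,2,3} (was {2}); enqueue [1]
  #6 pop 5: in={0,1,2,3} → {0,1,2,3} (was {}); enqueue [4]
  #7 pop 2: in={0,1,2,3} → {0,1,2,3} (was {0,3}); enqueue [5]
  #8 pop 1: in={0,1,2,3} → {0,1,2,3} (no change)
  #9 pop 4: in={0,1,2,3} → {0,1,2,3} (no change)
  #10 pop 5: in={0,1,2,3} → {0,1,2,3} (no change)

Fixpoint:
  val[0] = {0,1,2,3}
  val[1] = {0,1,2,3}
  val[2] = {0,1,2,3}
  val[3] = {0,1,2,3}
  val[4] = {0,1,2,3}
  val[5] = {0,1,2,3}

yes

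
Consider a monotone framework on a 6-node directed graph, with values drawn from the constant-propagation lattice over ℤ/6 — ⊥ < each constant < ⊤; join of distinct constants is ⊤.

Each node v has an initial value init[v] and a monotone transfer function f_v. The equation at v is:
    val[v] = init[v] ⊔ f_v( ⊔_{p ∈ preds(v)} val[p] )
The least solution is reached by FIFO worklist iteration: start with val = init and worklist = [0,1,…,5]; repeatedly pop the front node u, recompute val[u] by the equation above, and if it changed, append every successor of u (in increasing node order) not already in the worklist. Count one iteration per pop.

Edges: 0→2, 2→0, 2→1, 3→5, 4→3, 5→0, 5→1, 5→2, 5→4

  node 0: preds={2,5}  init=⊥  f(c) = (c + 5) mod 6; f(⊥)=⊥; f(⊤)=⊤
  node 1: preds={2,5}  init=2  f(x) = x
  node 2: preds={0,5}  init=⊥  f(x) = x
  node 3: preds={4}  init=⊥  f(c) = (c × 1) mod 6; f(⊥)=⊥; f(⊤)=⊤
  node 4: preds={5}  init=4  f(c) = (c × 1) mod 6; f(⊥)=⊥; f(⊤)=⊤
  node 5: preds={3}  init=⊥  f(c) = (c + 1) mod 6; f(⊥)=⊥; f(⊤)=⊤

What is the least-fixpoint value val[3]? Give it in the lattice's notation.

⊤

Trace (19 dequeues):
  [1] u=0 | in ⊥ | out ⊥ | ==
  [2] u=1 | in ⊥ | out 2 | ==
  [3] u=2 | in ⊥ | out ⊥ | ==
  [4] u=3 | in 4 | out 4 | prev ⊥ | push {}
  [5] u=4 | in ⊥ | out 4 | ==
  [6] u=5 | in 4 | out 5 | prev ⊥ | push {0,1,2,4}
  [7] u=0 | in 5 | out 4 | prev ⊥ | push {}
  [8] u=1 | in 5 | out ⊤ | prev 2 | push {}
  [9] u=2 | in ⊤ | out ⊤ | prev ⊥ | push {0,1}
  [10] u=4 | in 5 | out ⊤ | prev 4 | push {3}
  [11] u=0 | in ⊤ | out ⊤ | prev 4 | push {2}
  [12] u=1 | in ⊤ | out ⊤ | ==
  [13] u=3 | in ⊤ | out ⊤ | prev 4 | push {5}
  [14] u=2 | in ⊤ | out ⊤ | ==
  [15] u=5 | in ⊤ | out ⊤ | prev 5 | push {0,1,2,4}
  [16] u=0 | in ⊤ | out ⊤ | ==
  [17] u=1 | in ⊤ | out ⊤ | ==
  [18] u=2 | in ⊤ | out ⊤ | ==
  [19] u=4 | in ⊤ | out ⊤ | ==

Converged values:
  [0] ⊤
  [1] ⊤
  [2] ⊤
  [3] ⊤
  [4] ⊤
  [5] ⊤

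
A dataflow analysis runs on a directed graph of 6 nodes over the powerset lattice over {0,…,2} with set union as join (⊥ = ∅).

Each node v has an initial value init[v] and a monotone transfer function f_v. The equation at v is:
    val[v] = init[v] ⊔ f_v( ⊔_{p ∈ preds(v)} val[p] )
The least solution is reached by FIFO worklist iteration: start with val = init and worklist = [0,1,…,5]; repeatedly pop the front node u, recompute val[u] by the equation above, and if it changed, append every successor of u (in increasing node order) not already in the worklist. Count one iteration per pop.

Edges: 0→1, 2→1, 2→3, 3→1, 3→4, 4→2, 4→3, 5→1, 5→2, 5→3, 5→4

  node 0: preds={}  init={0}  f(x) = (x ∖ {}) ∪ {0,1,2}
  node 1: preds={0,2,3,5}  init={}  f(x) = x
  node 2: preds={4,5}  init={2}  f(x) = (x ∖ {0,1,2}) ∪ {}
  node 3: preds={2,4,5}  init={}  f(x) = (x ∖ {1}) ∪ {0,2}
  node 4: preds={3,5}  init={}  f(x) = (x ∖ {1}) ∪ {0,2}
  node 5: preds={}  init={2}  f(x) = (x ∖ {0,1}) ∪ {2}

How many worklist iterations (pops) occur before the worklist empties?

9

Worklist (9 pops):
  #1 pop 0: in={} → {0,1,2} (was {0}); enqueue []
  #2 pop 1: in={0,1,2} → {0,1,2} (was {}); enqueue []
  #3 pop 2: in={2} → {2} (no change)
  #4 pop 3: in={2} → {0,2} (was {}); enqueue [1]
  #5 pop 4: in={0,2} → {0,2} (was {}); enqueue [2,3]
  #6 pop 5: in={} → {2} (no change)
  #7 pop 1: in={0,1,2} → {0,1,2} (no change)
  #8 pop 2: in={0,2} → {2} (no change)
  #9 pop 3: in={0,2} → {0,2} (no change)

Fixpoint:
  val[0] = {0,1,2}
  val[1] = {0,1,2}
  val[2] = {2}
  val[3] = {0,2}
  val[4] = {0,2}
  val[5] = {2}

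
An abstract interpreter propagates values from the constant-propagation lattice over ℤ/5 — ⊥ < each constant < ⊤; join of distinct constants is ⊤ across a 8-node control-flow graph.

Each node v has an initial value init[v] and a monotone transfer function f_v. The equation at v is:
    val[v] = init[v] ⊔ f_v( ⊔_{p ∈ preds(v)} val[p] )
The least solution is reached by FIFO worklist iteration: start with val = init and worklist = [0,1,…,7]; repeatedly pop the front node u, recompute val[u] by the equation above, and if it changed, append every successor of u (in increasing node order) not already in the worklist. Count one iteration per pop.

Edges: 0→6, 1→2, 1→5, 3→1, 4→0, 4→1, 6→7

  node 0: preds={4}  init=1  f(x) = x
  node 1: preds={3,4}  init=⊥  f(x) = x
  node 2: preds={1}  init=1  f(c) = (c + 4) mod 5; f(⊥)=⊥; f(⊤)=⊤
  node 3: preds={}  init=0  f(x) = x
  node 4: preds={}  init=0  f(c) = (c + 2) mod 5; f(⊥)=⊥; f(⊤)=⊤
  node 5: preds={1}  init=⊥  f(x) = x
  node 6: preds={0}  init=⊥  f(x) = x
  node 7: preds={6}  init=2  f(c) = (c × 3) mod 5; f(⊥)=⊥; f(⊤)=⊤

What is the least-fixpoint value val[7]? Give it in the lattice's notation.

Worklist (8 pops):
  #1 pop 0: in=0 → ⊤ (was 1); enqueue []
  #2 pop 1: in=0 → 0 (was ⊥); enqueue []
  #3 pop 2: in=0 → ⊤ (was 1); enqueue []
  #4 pop 3: in=⊥ → 0 (no change)
  #5 pop 4: in=⊥ → 0 (no change)
  #6 pop 5: in=0 → 0 (was ⊥); enqueue []
  #7 pop 6: in=⊤ → ⊤ (was ⊥); enqueue []
  #8 pop 7: in=⊤ → ⊤ (was 2); enqueue []

Fixpoint:
  val[0] = ⊤
  val[1] = 0
  val[2] = ⊤
  val[3] = 0
  val[4] = 0
  val[5] = 0
  val[6] = ⊤
  val[7] = ⊤

⊤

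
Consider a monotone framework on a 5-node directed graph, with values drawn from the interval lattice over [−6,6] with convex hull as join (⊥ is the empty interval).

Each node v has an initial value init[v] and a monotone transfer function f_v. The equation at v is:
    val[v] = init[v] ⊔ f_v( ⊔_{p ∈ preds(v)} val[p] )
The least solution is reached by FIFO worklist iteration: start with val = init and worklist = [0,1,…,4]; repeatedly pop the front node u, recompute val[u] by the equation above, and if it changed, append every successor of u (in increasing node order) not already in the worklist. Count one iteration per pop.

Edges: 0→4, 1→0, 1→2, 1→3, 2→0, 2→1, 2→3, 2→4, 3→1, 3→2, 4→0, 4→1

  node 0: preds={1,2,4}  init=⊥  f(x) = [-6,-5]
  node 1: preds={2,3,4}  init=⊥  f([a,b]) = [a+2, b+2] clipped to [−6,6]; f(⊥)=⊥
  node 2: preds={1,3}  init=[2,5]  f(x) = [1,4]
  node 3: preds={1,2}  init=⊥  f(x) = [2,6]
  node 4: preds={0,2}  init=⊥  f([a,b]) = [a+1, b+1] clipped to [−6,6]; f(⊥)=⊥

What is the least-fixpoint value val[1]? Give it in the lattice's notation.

[-3,6]

Worklist (10 pops):
  #1 pop 0: in=[2,5] → [-6,-5] (was ⊥); enqueue []
  #2 pop 1: in=[2,5] → [4,6] (was ⊥); enqueue [0]
  #3 pop 2: in=[4,6] → [1,5] (was [2,5]); enqueue [1]
  #4 pop 3: in=[1,6] → [2,6] (was ⊥); enqueue [2]
  #5 pop 4: in=[-6,5] → [-5,6] (was ⊥); enqueue []
  #6 pop 0: in=[-5,6] → [-6,-5] (no change)
  #7 pop 1: in=[-5,6] → [-3,6] (was [4,6]); enqueue [0,3]
  #8 pop 2: in=[-3,6] → [1,5] (no change)
  #9 pop 0: in=[-5,6] → [-6,-5] (no change)
  #10 pop 3: in=[-3,6] → [2,6] (no change)

Fixpoint:
  val[0] = [-6,-5]
  val[1] = [-3,6]
  val[2] = [1,5]
  val[3] = [2,6]
  val[4] = [-5,6]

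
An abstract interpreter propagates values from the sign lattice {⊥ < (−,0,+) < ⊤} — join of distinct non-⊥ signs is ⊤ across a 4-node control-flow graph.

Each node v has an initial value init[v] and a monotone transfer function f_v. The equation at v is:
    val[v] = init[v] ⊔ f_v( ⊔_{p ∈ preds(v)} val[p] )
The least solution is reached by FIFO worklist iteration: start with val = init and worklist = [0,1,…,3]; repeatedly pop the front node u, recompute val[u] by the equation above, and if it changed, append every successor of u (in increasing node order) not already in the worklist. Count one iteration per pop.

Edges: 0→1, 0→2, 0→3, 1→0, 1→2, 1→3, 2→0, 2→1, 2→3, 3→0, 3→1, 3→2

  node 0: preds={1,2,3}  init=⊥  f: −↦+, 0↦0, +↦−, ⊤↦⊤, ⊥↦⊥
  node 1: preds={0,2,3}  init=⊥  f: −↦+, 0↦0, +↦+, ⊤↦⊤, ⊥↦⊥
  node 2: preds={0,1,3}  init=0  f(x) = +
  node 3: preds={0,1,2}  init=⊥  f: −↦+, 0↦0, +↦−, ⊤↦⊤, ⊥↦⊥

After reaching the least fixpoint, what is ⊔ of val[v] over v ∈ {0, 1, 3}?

⊤

Iteration log — 9 steps:
  step 1. node 0  ⊔preds=0  new=0  old=⊥  +wl: 
  step 2. node 1  ⊔preds=0  new=0  old=⊥  +wl: 0
  step 3. node 2  ⊔preds=0  new=⊤  old=0  +wl: 1
  step 4. node 3  ⊔preds=⊤  new=⊤  old=⊥  +wl: 2
  step 5. node 0  ⊔preds=⊤  new=⊤  old=0  +wl: 3
  step 6. node 1  ⊔preds=⊤  new=⊤  old=0  +wl: 0
  step 7. node 2  ⊔preds=⊤  new=⊤  stable
  step 8. node 3  ⊔preds=⊤  new=⊤  stable
  step 9. node 0  ⊔preds=⊤  new=⊤  stable

Least fixpoint reached:
  node 0: ⊤
  node 1: ⊤
  node 2: ⊤
  node 3: ⊤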